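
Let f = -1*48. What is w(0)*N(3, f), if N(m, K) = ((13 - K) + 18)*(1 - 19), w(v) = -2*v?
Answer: 0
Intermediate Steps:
f = -48
N(m, K) = -558 + 18*K (N(m, K) = (31 - K)*(-18) = -558 + 18*K)
w(0)*N(3, f) = (-2*0)*(-558 + 18*(-48)) = 0*(-558 - 864) = 0*(-1422) = 0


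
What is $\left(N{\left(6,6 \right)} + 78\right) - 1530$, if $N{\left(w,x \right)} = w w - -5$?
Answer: $-1411$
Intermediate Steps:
$N{\left(w,x \right)} = 5 + w^{2}$ ($N{\left(w,x \right)} = w^{2} + 5 = 5 + w^{2}$)
$\left(N{\left(6,6 \right)} + 78\right) - 1530 = \left(\left(5 + 6^{2}\right) + 78\right) - 1530 = \left(\left(5 + 36\right) + 78\right) - 1530 = \left(41 + 78\right) - 1530 = 119 - 1530 = -1411$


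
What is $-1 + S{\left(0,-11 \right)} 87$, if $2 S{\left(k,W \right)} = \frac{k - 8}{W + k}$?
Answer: $\frac{337}{11} \approx 30.636$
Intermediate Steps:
$S{\left(k,W \right)} = \frac{-8 + k}{2 \left(W + k\right)}$ ($S{\left(k,W \right)} = \frac{\left(k - 8\right) \frac{1}{W + k}}{2} = \frac{\left(-8 + k\right) \frac{1}{W + k}}{2} = \frac{\frac{1}{W + k} \left(-8 + k\right)}{2} = \frac{-8 + k}{2 \left(W + k\right)}$)
$-1 + S{\left(0,-11 \right)} 87 = -1 + \frac{-4 + \frac{1}{2} \cdot 0}{-11 + 0} \cdot 87 = -1 + \frac{-4 + 0}{-11} \cdot 87 = -1 + \left(- \frac{1}{11}\right) \left(-4\right) 87 = -1 + \frac{4}{11} \cdot 87 = -1 + \frac{348}{11} = \frac{337}{11}$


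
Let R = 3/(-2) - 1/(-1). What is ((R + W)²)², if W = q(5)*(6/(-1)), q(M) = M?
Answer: 13845841/16 ≈ 8.6537e+5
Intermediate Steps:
W = -30 (W = 5*(6/(-1)) = 5*(6*(-1)) = 5*(-6) = -30)
R = -½ (R = 3*(-½) - 1*(-1) = -3/2 + 1 = -½ ≈ -0.50000)
((R + W)²)² = ((-½ - 30)²)² = ((-61/2)²)² = (3721/4)² = 13845841/16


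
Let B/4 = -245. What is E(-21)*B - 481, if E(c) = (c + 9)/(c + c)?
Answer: -761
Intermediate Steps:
B = -980 (B = 4*(-245) = -980)
E(c) = (9 + c)/(2*c) (E(c) = (9 + c)/((2*c)) = (9 + c)*(1/(2*c)) = (9 + c)/(2*c))
E(-21)*B - 481 = ((½)*(9 - 21)/(-21))*(-980) - 481 = ((½)*(-1/21)*(-12))*(-980) - 481 = (2/7)*(-980) - 481 = -280 - 481 = -761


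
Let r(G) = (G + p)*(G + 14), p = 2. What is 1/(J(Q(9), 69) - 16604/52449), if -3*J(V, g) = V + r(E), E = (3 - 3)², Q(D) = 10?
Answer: -17483/226986 ≈ -0.077022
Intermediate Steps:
E = 0 (E = 0² = 0)
r(G) = (2 + G)*(14 + G) (r(G) = (G + 2)*(G + 14) = (2 + G)*(14 + G))
J(V, g) = -28/3 - V/3 (J(V, g) = -(V + (28 + 0² + 16*0))/3 = -(V + (28 + 0 + 0))/3 = -(V + 28)/3 = -(28 + V)/3 = -28/3 - V/3)
1/(J(Q(9), 69) - 16604/52449) = 1/((-28/3 - ⅓*10) - 16604/52449) = 1/((-28/3 - 10/3) - 16604*1/52449) = 1/(-38/3 - 16604/52449) = 1/(-226986/17483) = -17483/226986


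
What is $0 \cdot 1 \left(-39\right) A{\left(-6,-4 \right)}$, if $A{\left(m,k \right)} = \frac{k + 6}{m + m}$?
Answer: $0$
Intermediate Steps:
$A{\left(m,k \right)} = \frac{6 + k}{2 m}$
$0 \cdot 1 \left(-39\right) A{\left(-6,-4 \right)} = 0 \cdot 1 \left(-39\right) \frac{6 - 4}{2 \left(-6\right)} = 0 \left(-39\right) \frac{1}{2} \left(- \frac{1}{6}\right) 2 = 0 \left(- \frac{1}{6}\right) = 0$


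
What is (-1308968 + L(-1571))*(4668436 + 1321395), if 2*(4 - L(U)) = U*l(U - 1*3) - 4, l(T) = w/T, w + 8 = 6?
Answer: -12340876464349727/1574 ≈ -7.8405e+12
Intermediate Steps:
w = -2 (w = -8 + 6 = -2)
l(T) = -2/T
L(U) = 6 + U/(-3 + U) (L(U) = 4 - (U*(-2/(U - 1*3)) - 4)/2 = 4 - (U*(-2/(U - 3)) - 4)/2 = 4 - (U*(-2/(-3 + U)) - 4)/2 = 4 - (-2*U/(-3 + U) - 4)/2 = 4 - (-4 - 2*U/(-3 + U))/2 = 4 + (2 + U/(-3 + U)) = 6 + U/(-3 + U))
(-1308968 + L(-1571))*(4668436 + 1321395) = (-1308968 + (-18 + 7*(-1571))/(-3 - 1571))*(4668436 + 1321395) = (-1308968 + (-18 - 10997)/(-1574))*5989831 = (-1308968 - 1/1574*(-11015))*5989831 = (-1308968 + 11015/1574)*5989831 = -2060304617/1574*5989831 = -12340876464349727/1574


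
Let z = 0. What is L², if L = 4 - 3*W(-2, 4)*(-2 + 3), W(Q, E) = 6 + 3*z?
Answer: 196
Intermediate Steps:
W(Q, E) = 6 (W(Q, E) = 6 + 3*0 = 6 + 0 = 6)
L = -14 (L = 4 - 18*(-2 + 3) = 4 - 18 = -14)
L² = (-14)² = 196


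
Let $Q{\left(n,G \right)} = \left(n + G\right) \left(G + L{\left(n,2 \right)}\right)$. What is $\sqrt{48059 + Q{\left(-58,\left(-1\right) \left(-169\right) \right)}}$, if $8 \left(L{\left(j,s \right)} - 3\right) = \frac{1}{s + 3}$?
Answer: $\frac{\sqrt{26861510}}{20} \approx 259.14$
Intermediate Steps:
$L{\left(j,s \right)} = 3 + \frac{1}{8 \left(3 + s\right)}$ ($L{\left(j,s \right)} = 3 + \frac{1}{8 \left(s + 3\right)} = 3 + \frac{1}{8 \left(3 + s\right)}$)
$Q{\left(n,G \right)} = \left(\frac{121}{40} + G\right) \left(G + n\right)$ ($Q{\left(n,G \right)} = \left(n + G\right) \left(G + \frac{73 + 24 \cdot 2}{8 \left(3 + 2\right)}\right) = \left(G + n\right) \left(G + \frac{73 + 48}{8 \cdot 5}\right) = \left(G + n\right) \left(G + \frac{1}{8} \cdot \frac{1}{5} \cdot 121\right) = \left(G + n\right) \left(G + \frac{121}{40}\right) = \left(G + n\right) \left(\frac{121}{40} + G\right) = \left(\frac{121}{40} + G\right) \left(G + n\right)$)
$\sqrt{48059 + Q{\left(-58,\left(-1\right) \left(-169\right) \right)}} = \sqrt{48059 + \left(\left(\left(-1\right) \left(-169\right)\right)^{2} + \frac{121 \left(\left(-1\right) \left(-169\right)\right)}{40} + \frac{121}{40} \left(-58\right) + \left(-1\right) \left(-169\right) \left(-58\right)\right)} = \sqrt{48059 + \left(169^{2} + \frac{121}{40} \cdot 169 - \frac{3509}{20} + 169 \left(-58\right)\right)} = \sqrt{48059 + \left(28561 + \frac{20449}{40} - \frac{3509}{20} - 9802\right)} = \sqrt{48059 + \frac{763791}{40}} = \sqrt{\frac{2686151}{40}} = \frac{\sqrt{26861510}}{20}$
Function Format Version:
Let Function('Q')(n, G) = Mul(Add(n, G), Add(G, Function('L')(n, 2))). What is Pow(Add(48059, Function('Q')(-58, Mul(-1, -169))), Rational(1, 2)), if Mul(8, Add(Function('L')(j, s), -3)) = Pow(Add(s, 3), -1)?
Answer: Mul(Rational(1, 20), Pow(26861510, Rational(1, 2))) ≈ 259.14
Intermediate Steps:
Function('L')(j, s) = Add(3, Mul(Rational(1, 8), Pow(Add(3, s), -1))) (Function('L')(j, s) = Add(3, Mul(Rational(1, 8), Pow(Add(s, 3), -1))) = Add(3, Mul(Rational(1, 8), Pow(Add(3, s), -1))))
Function('Q')(n, G) = Mul(Add(Rational(121, 40), G), Add(G, n)) (Function('Q')(n, G) = Mul(Add(n, G), Add(G, Mul(Rational(1, 8), Pow(Add(3, 2), -1), Add(73, Mul(24, 2))))) = Mul(Add(G, n), Add(G, Mul(Rational(1, 8), Pow(5, -1), Add(73, 48)))) = Mul(Add(G, n), Add(G, Mul(Rational(1, 8), Rational(1, 5), 121))) = Mul(Add(G, n), Add(G, Rational(121, 40))) = Mul(Add(G, n), Add(Rational(121, 40), G)) = Mul(Add(Rational(121, 40), G), Add(G, n)))
Pow(Add(48059, Function('Q')(-58, Mul(-1, -169))), Rational(1, 2)) = Pow(Add(48059, Add(Pow(Mul(-1, -169), 2), Mul(Rational(121, 40), Mul(-1, -169)), Mul(Rational(121, 40), -58), Mul(Mul(-1, -169), -58))), Rational(1, 2)) = Pow(Add(48059, Add(Pow(169, 2), Mul(Rational(121, 40), 169), Rational(-3509, 20), Mul(169, -58))), Rational(1, 2)) = Pow(Add(48059, Add(28561, Rational(20449, 40), Rational(-3509, 20), -9802)), Rational(1, 2)) = Pow(Add(48059, Rational(763791, 40)), Rational(1, 2)) = Pow(Rational(2686151, 40), Rational(1, 2)) = Mul(Rational(1, 20), Pow(26861510, Rational(1, 2)))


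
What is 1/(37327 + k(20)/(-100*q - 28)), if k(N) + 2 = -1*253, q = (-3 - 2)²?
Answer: 2528/94362911 ≈ 2.6790e-5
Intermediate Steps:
q = 25 (q = (-5)² = 25)
k(N) = -255 (k(N) = -2 - 1*253 = -2 - 253 = -255)
1/(37327 + k(20)/(-100*q - 28)) = 1/(37327 - 255/(-100*25 - 28)) = 1/(37327 - 255/(-2500 - 28)) = 1/(37327 - 255/(-2528)) = 1/(37327 - 255*(-1/2528)) = 1/(37327 + 255/2528) = 1/(94362911/2528) = 2528/94362911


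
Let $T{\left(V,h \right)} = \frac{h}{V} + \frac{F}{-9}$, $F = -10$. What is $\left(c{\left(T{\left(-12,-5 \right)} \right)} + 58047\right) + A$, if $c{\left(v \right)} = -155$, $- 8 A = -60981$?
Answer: $\frac{524117}{8} \approx 65515.0$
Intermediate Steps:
$A = \frac{60981}{8}$ ($A = \left(- \frac{1}{8}\right) \left(-60981\right) = \frac{60981}{8} \approx 7622.6$)
$T{\left(V,h \right)} = \frac{10}{9} + \frac{h}{V}$ ($T{\left(V,h \right)} = \frac{h}{V} - \frac{10}{-9} = \frac{h}{V} - - \frac{10}{9} = \frac{h}{V} + \frac{10}{9} = \frac{10}{9} + \frac{h}{V}$)
$\left(c{\left(T{\left(-12,-5 \right)} \right)} + 58047\right) + A = \left(-155 + 58047\right) + \frac{60981}{8} = 57892 + \frac{60981}{8} = \frac{524117}{8}$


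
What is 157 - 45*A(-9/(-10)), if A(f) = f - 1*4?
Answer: 593/2 ≈ 296.50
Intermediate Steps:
A(f) = -4 + f (A(f) = f - 4 = -4 + f)
157 - 45*A(-9/(-10)) = 157 - 45*(-4 - 9/(-10)) = 157 - 45*(-4 - 9*(-1/10)) = 157 - 45*(-4 + 9/10) = 157 - 45*(-31/10) = 157 + 279/2 = 593/2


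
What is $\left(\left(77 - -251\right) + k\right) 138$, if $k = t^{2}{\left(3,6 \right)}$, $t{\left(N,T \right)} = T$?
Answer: $50232$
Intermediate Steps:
$k = 36$ ($k = 6^{2} = 36$)
$\left(\left(77 - -251\right) + k\right) 138 = \left(\left(77 - -251\right) + 36\right) 138 = \left(\left(77 + 251\right) + 36\right) 138 = \left(328 + 36\right) 138 = 364 \cdot 138 = 50232$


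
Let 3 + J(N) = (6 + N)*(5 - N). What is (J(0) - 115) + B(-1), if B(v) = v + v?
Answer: -90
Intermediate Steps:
J(N) = -3 + (5 - N)*(6 + N) (J(N) = -3 + (6 + N)*(5 - N) = -3 + (5 - N)*(6 + N))
B(v) = 2*v
(J(0) - 115) + B(-1) = ((27 - 1*0 - 1*0**2) - 115) + 2*(-1) = ((27 + 0 - 1*0) - 115) - 2 = ((27 + 0 + 0) - 115) - 2 = (27 - 115) - 2 = -88 - 2 = -90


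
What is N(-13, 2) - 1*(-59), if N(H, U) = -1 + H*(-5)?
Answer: 123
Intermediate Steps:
N(H, U) = -1 - 5*H
N(-13, 2) - 1*(-59) = (-1 - 5*(-13)) - 1*(-59) = (-1 + 65) + 59 = 64 + 59 = 123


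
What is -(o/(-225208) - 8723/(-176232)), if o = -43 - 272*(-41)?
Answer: -210253/1240276758 ≈ -0.00016952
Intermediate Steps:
o = 11109 (o = -43 + 11152 = 11109)
-(o/(-225208) - 8723/(-176232)) = -(11109/(-225208) - 8723/(-176232)) = -(11109*(-1/225208) - 8723*(-1/176232)) = -(-11109/225208 + 8723/176232) = -1*210253/1240276758 = -210253/1240276758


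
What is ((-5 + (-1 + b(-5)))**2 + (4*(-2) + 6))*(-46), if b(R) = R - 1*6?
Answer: -13202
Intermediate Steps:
b(R) = -6 + R (b(R) = R - 6 = -6 + R)
((-5 + (-1 + b(-5)))**2 + (4*(-2) + 6))*(-46) = ((-5 + (-1 + (-6 - 5)))**2 + (4*(-2) + 6))*(-46) = ((-5 + (-1 - 11))**2 + (-8 + 6))*(-46) = ((-5 - 12)**2 - 2)*(-46) = ((-17)**2 - 2)*(-46) = (289 - 2)*(-46) = 287*(-46) = -13202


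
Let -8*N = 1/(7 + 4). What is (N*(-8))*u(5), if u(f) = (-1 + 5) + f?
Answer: 9/11 ≈ 0.81818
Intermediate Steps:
N = -1/88 (N = -1/(8*(7 + 4)) = -⅛/11 = -⅛*1/11 = -1/88 ≈ -0.011364)
u(f) = 4 + f
(N*(-8))*u(5) = (-1/88*(-8))*(4 + 5) = (1/11)*9 = 9/11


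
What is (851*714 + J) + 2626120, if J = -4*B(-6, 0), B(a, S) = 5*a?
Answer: 3233854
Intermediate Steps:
J = 120 (J = -20*(-6) = -4*(-30) = 120)
(851*714 + J) + 2626120 = (851*714 + 120) + 2626120 = (607614 + 120) + 2626120 = 607734 + 2626120 = 3233854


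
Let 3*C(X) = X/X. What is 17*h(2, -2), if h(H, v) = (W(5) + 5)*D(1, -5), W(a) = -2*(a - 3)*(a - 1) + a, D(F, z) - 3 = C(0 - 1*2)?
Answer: -340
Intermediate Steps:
C(X) = ⅓ (C(X) = (X/X)/3 = (⅓)*1 = ⅓)
D(F, z) = 10/3 (D(F, z) = 3 + ⅓ = 10/3)
W(a) = a - 2*(-1 + a)*(-3 + a) (W(a) = -2*(-3 + a)*(-1 + a) + a = -2*(-1 + a)*(-3 + a) + a = a - 2*(-1 + a)*(-3 + a))
h(H, v) = -20 (h(H, v) = ((-6 - 2*5² + 9*5) + 5)*(10/3) = ((-6 - 2*25 + 45) + 5)*(10/3) = ((-6 - 50 + 45) + 5)*(10/3) = (-11 + 5)*(10/3) = -6*10/3 = -20)
17*h(2, -2) = 17*(-20) = -340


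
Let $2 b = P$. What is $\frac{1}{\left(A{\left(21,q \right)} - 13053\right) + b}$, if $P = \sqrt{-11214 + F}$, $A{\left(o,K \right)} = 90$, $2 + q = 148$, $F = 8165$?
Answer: $- \frac{51852}{672160525} - \frac{2 i \sqrt{3049}}{672160525} \approx -7.7142 \cdot 10^{-5} - 1.643 \cdot 10^{-7} i$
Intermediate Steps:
$q = 146$ ($q = -2 + 148 = 146$)
$P = i \sqrt{3049}$ ($P = \sqrt{-11214 + 8165} = \sqrt{-3049} = i \sqrt{3049} \approx 55.218 i$)
$b = \frac{i \sqrt{3049}}{2} \approx 27.609 i$
$\frac{1}{\left(A{\left(21,q \right)} - 13053\right) + b} = \frac{1}{\left(90 - 13053\right) + \frac{i \sqrt{3049}}{2}} = \frac{1}{-12963 + \frac{i \sqrt{3049}}{2}}$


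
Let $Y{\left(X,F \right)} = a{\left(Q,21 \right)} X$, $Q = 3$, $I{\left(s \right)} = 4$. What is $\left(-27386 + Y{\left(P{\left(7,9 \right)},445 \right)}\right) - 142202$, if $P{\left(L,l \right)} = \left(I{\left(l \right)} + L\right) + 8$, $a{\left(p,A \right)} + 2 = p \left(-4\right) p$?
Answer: $-170310$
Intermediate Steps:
$a{\left(p,A \right)} = -2 - 4 p^{2}$ ($a{\left(p,A \right)} = -2 + p \left(-4\right) p = -2 + - 4 p p = -2 - 4 p^{2}$)
$P{\left(L,l \right)} = 12 + L$ ($P{\left(L,l \right)} = \left(4 + L\right) + 8 = 12 + L$)
$Y{\left(X,F \right)} = - 38 X$ ($Y{\left(X,F \right)} = \left(-2 - 4 \cdot 3^{2}\right) X = \left(-2 - 36\right) X = - 38 X$)
$\left(-27386 + Y{\left(P{\left(7,9 \right)},445 \right)}\right) - 142202 = \left(-27386 - 38 \left(12 + 7\right)\right) - 142202 = \left(-27386 - 722\right) - 142202 = -28108 - 142202 = -170310$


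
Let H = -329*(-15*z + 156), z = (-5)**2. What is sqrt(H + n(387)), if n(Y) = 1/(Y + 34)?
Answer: 52*sqrt(4722778)/421 ≈ 268.42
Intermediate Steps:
z = 25
n(Y) = 1/(34 + Y)
H = 72051 (H = -329*(-15*25 + 156) = -329*(-375 + 156) = -329*(-219) = 72051)
sqrt(H + n(387)) = sqrt(72051 + 1/(34 + 387)) = sqrt(72051 + 1/421) = sqrt(30333472/421) = 52*sqrt(4722778)/421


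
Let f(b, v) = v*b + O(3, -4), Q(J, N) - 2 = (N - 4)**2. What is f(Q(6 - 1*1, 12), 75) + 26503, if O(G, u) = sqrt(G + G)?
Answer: 31453 + sqrt(6) ≈ 31455.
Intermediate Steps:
O(G, u) = sqrt(2)*sqrt(G) (O(G, u) = sqrt(2*G) = sqrt(2)*sqrt(G))
Q(J, N) = 2 + (-4 + N)**2 (Q(J, N) = 2 + (N - 4)**2 = 2 + (-4 + N)**2)
f(b, v) = sqrt(6) + b*v (f(b, v) = v*b + sqrt(2)*sqrt(3) = b*v + sqrt(6) = sqrt(6) + b*v)
f(Q(6 - 1*1, 12), 75) + 26503 = (sqrt(6) + (2 + (-4 + 12)**2)*75) + 26503 = (sqrt(6) + (2 + 8**2)*75) + 26503 = (sqrt(6) + (2 + 64)*75) + 26503 = (sqrt(6) + 66*75) + 26503 = (sqrt(6) + 4950) + 26503 = (4950 + sqrt(6)) + 26503 = 31453 + sqrt(6)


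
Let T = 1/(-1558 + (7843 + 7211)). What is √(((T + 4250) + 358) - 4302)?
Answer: √13933867598/6748 ≈ 17.493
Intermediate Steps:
T = 1/13496 (T = 1/(-1558 + 15054) = 1/13496 ≈ 7.4096e-5)
√(((T + 4250) + 358) - 4302) = √(((1/13496 + 4250) + 358) - 4302) = √((57358001/13496 + 358) - 4302) = √(62189569/13496 - 4302) = √(4129777/13496) = √13933867598/6748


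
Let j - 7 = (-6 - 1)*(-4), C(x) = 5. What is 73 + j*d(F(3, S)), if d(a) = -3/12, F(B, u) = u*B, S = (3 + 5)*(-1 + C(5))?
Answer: 257/4 ≈ 64.250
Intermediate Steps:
S = 32 (S = (3 + 5)*(-1 + 5) = 8*4 = 32)
F(B, u) = B*u
d(a) = -¼ (d(a) = -3*1/12 = -¼)
j = 35 (j = 7 + (-6 - 1)*(-4) = 7 - 7*(-4) = 7 + 28 = 35)
73 + j*d(F(3, S)) = 73 + 35*(-¼) = 73 - 35/4 = 257/4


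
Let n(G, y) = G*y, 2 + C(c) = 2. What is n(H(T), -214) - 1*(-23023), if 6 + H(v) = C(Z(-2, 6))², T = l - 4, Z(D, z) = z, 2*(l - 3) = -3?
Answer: 24307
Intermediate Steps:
l = 3/2 (l = 3 + (½)*(-3) = 3 - 3/2 = 3/2 ≈ 1.5000)
C(c) = 0 (C(c) = -2 + 2 = 0)
T = -5/2 (T = 3/2 - 4 = -5/2 ≈ -2.5000)
H(v) = -6 (H(v) = -6 + 0² = -6 + 0 = -6)
n(H(T), -214) - 1*(-23023) = -6*(-214) - 1*(-23023) = 1284 + 23023 = 24307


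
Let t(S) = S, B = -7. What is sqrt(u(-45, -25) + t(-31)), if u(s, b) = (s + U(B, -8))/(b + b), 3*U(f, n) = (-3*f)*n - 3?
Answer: 2*I*sqrt(181)/5 ≈ 5.3814*I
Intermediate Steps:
U(f, n) = -1 - f*n (U(f, n) = ((-3*f)*n - 3)/3 = (-3*f*n - 3)/3 = (-3 - 3*f*n)/3 = -1 - f*n)
u(s, b) = (-57 + s)/(2*b) (u(s, b) = (s + (-1 - 1*(-7)*(-8)))/(b + b) = (s + (-1 - 56))/((2*b)) = (s - 57)*(1/(2*b)) = (-57 + s)*(1/(2*b)) = (-57 + s)/(2*b))
sqrt(u(-45, -25) + t(-31)) = sqrt((1/2)*(-57 - 45)/(-25) - 31) = sqrt((1/2)*(-1/25)*(-102) - 31) = sqrt(51/25 - 31) = sqrt(-724/25) = 2*I*sqrt(181)/5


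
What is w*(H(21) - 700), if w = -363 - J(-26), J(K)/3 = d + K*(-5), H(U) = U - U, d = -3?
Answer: 520800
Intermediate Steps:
H(U) = 0
J(K) = -9 - 15*K (J(K) = 3*(-3 + K*(-5)) = 3*(-3 - 5*K) = -9 - 15*K)
w = -744 (w = -363 - (-9 - 15*(-26)) = -363 - (-9 + 390) = -363 - 1*381 = -363 - 381 = -744)
w*(H(21) - 700) = -744*(0 - 700) = -744*(-700) = 520800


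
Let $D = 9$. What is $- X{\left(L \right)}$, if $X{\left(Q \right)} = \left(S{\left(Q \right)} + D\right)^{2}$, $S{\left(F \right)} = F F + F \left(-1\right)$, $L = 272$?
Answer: $-5434785841$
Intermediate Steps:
$S{\left(F \right)} = F^{2} - F$
$X{\left(Q \right)} = \left(9 + Q \left(-1 + Q\right)\right)^{2}$ ($X{\left(Q \right)} = \left(Q \left(-1 + Q\right) + 9\right)^{2} = \left(9 + Q \left(-1 + Q\right)\right)^{2}$)
$- X{\left(L \right)} = - \left(9 + 272 \left(-1 + 272\right)\right)^{2} = - \left(9 + 272 \cdot 271\right)^{2} = - \left(9 + 73712\right)^{2} = - 73721^{2} = \left(-1\right) 5434785841 = -5434785841$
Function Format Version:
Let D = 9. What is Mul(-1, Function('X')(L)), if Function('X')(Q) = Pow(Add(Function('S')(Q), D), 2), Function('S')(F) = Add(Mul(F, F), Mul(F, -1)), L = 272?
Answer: -5434785841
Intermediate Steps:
Function('S')(F) = Add(Pow(F, 2), Mul(-1, F))
Function('X')(Q) = Pow(Add(9, Mul(Q, Add(-1, Q))), 2) (Function('X')(Q) = Pow(Add(Mul(Q, Add(-1, Q)), 9), 2) = Pow(Add(9, Mul(Q, Add(-1, Q))), 2))
Mul(-1, Function('X')(L)) = Mul(-1, Pow(Add(9, Mul(272, Add(-1, 272))), 2)) = Mul(-1, Pow(Add(9, Mul(272, 271)), 2)) = Mul(-1, Pow(Add(9, 73712), 2)) = Mul(-1, Pow(73721, 2)) = Mul(-1, 5434785841) = -5434785841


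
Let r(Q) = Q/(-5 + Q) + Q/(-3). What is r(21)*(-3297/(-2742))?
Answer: -100009/14624 ≈ -6.8387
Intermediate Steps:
r(Q) = -Q/3 + Q/(-5 + Q) (r(Q) = Q/(-5 + Q) + Q*(-1/3) = Q/(-5 + Q) - Q/3 = -Q/3 + Q/(-5 + Q))
r(21)*(-3297/(-2742)) = ((1/3)*21*(8 - 1*21)/(-5 + 21))*(-3297/(-2742)) = ((1/3)*21*(8 - 21)/16)*(-3297*(-1/2742)) = ((1/3)*21*(1/16)*(-13))*(1099/914) = -91/16*1099/914 = -100009/14624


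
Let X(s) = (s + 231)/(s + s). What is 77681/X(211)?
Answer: 16390691/221 ≈ 74166.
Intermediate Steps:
X(s) = (231 + s)/(2*s) (X(s) = (231 + s)/((2*s)) = (231 + s)*(1/(2*s)) = (231 + s)/(2*s))
77681/X(211) = 77681/(((½)*(231 + 211)/211)) = 77681/(((½)*(1/211)*442)) = 77681/(221/211) = 77681*(211/221) = 16390691/221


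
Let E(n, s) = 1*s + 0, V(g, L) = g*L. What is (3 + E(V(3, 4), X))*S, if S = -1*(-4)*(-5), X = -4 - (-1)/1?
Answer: 0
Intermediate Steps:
V(g, L) = L*g
X = -3 (X = -4 - (-1) = -4 - 1*(-1) = -4 + 1 = -3)
E(n, s) = s (E(n, s) = s + 0 = s)
S = -20 (S = 4*(-5) = -20)
(3 + E(V(3, 4), X))*S = (3 - 3)*(-20) = 0*(-20) = 0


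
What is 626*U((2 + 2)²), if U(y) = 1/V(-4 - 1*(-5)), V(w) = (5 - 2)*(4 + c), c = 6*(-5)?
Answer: -313/39 ≈ -8.0256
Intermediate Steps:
c = -30
V(w) = -78 (V(w) = (5 - 2)*(4 - 30) = 3*(-26) = -78)
U(y) = -1/78 (U(y) = 1/(-78) = 1*(-1/78) = -1/78)
626*U((2 + 2)²) = 626*(-1/78) = -313/39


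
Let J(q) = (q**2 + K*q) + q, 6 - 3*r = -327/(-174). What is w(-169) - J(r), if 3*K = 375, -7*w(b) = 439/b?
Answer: -6253008967/35816508 ≈ -174.58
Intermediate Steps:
w(b) = -439/(7*b)
K = 125 (K = (1/3)*375 = 125)
r = 239/174 (r = 2 - (-109)/(-174) = 2 - (-109)*(-1)/174 = 2 - 1/3*109/58 = 2 - 109/174 = 239/174 ≈ 1.3736)
J(q) = q**2 + 126*q (J(q) = (q**2 + 125*q) + q = q**2 + 126*q)
w(-169) - J(r) = -439/7/(-169) - 239*(126 + 239/174)/174 = -439/7*(-1/169) - 239*22163/(174*174) = 439/1183 - 1*5296957/30276 = 439/1183 - 5296957/30276 = -6253008967/35816508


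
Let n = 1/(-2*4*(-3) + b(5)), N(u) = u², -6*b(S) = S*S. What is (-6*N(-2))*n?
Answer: -144/119 ≈ -1.2101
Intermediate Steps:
b(S) = -S²/6 (b(S) = -S*S/6 = -S²/6)
n = 6/119 (n = 1/(-2*4*(-3) - ⅙*5²) = 1/(-8*(-3) - ⅙*25) = 1/(24 - 25/6) = 1/(119/6) = 6/119 ≈ 0.050420)
(-6*N(-2))*n = -6*(-2)²*(6/119) = -6*4*(6/119) = -24*6/119 = -144/119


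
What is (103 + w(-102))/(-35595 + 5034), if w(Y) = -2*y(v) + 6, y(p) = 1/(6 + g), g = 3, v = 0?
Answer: -979/275049 ≈ -0.0035594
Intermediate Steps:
y(p) = 1/9 (y(p) = 1/(6 + 3) = 1/9)
w(Y) = 52/9 (w(Y) = -2*1/9 + 6 = -2/9 + 6 = 52/9)
(103 + w(-102))/(-35595 + 5034) = (103 + 52/9)/(-35595 + 5034) = (979/9)/(-30561) = (979/9)*(-1/30561) = -979/275049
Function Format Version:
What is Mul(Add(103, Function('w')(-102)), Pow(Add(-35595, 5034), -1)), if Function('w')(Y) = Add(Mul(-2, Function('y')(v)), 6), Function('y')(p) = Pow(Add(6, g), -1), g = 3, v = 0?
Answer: Rational(-979, 275049) ≈ -0.0035594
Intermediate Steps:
Function('y')(p) = Rational(1, 9) (Function('y')(p) = Pow(Add(6, 3), -1) = Pow(9, -1) = Rational(1, 9))
Function('w')(Y) = Rational(52, 9) (Function('w')(Y) = Add(Mul(-2, Rational(1, 9)), 6) = Add(Rational(-2, 9), 6) = Rational(52, 9))
Mul(Add(103, Function('w')(-102)), Pow(Add(-35595, 5034), -1)) = Mul(Add(103, Rational(52, 9)), Pow(Add(-35595, 5034), -1)) = Mul(Rational(979, 9), Pow(-30561, -1)) = Mul(Rational(979, 9), Rational(-1, 30561)) = Rational(-979, 275049)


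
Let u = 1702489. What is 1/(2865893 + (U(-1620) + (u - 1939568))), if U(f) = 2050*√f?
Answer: 1314407/3458735548298 - 9225*I*√5/1729367774149 ≈ 3.8003e-7 - 1.1928e-8*I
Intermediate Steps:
1/(2865893 + (U(-1620) + (u - 1939568))) = 1/(2865893 + (2050*√(-1620) + (1702489 - 1939568))) = 1/(2865893 + (2050*(18*I*√5) - 237079)) = 1/(2865893 + (36900*I*√5 - 237079)) = 1/(2865893 + (-237079 + 36900*I*√5)) = 1/(2628814 + 36900*I*√5)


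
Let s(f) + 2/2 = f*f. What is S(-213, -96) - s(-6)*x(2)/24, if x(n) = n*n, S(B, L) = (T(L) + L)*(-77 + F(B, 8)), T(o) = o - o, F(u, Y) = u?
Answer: 167005/6 ≈ 27834.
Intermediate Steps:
T(o) = 0
s(f) = -1 + f² (s(f) = -1 + f*f = -1 + f²)
S(B, L) = L*(-77 + B) (S(B, L) = (0 + L)*(-77 + B) = L*(-77 + B))
x(n) = n²
S(-213, -96) - s(-6)*x(2)/24 = -96*(-77 - 213) - (-1 + (-6)²)*2²/24 = -96*(-290) - (-1 + 36)*4*(1/24) = 27840 - 35/6 = 167005/6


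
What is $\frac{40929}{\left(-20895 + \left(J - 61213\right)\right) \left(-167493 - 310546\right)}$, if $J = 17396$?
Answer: $\frac{40929}{30934859768} \approx 1.3231 \cdot 10^{-6}$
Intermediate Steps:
$\frac{40929}{\left(-20895 + \left(J - 61213\right)\right) \left(-167493 - 310546\right)} = \frac{40929}{\left(-20895 + \left(17396 - 61213\right)\right) \left(-167493 - 310546\right)} = \frac{40929}{\left(-20895 + \left(17396 - 61213\right)\right) \left(-478039\right)} = \frac{40929}{\left(-20895 - 43817\right) \left(-478039\right)} = \frac{40929}{\left(-64712\right) \left(-478039\right)} = \frac{40929}{30934859768}$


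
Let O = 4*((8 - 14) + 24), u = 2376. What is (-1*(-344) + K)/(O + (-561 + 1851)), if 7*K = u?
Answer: 2392/4767 ≈ 0.50178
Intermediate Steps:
K = 2376/7 (K = (1/7)*2376 = 2376/7 ≈ 339.43)
O = 72 (O = 4*(-6 + 24) = 4*18 = 72)
(-1*(-344) + K)/(O + (-561 + 1851)) = (-1*(-344) + 2376/7)/(72 + (-561 + 1851)) = (344 + 2376/7)/(72 + 1290) = (4784/7)/1362 = (4784/7)*(1/1362) = 2392/4767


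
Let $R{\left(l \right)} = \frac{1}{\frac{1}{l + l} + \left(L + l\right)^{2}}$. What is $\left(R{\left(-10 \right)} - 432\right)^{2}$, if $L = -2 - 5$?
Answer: $\frac{6232552194064}{33396841} \approx 1.8662 \cdot 10^{5}$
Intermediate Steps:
$L = -7$ ($L = -2 - 5 = -7$)
$R{\left(l \right)} = \frac{1}{\left(-7 + l\right)^{2} + \frac{1}{2 l}}$ ($R{\left(l \right)} = \frac{1}{\frac{1}{l + l} + \left(-7 + l\right)^{2}} = \frac{1}{\frac{1}{2 l} + \left(-7 + l\right)^{2}} = \frac{1}{\left(-7 + l\right)^{2} + \frac{1}{2 l}}$)
$\left(R{\left(-10 \right)} - 432\right)^{2} = \left(2 \left(-10\right) \frac{1}{1 + 2 \left(-10\right) \left(-7 - 10\right)^{2}} - 432\right)^{2} = \left(2 \left(-10\right) \frac{1}{1 + 2 \left(-10\right) \left(-17\right)^{2}} - 432\right)^{2} = \left(2 \left(-10\right) \frac{1}{1 + 2 \left(-10\right) 289} - 432\right)^{2} = \left(2 \left(-10\right) \frac{1}{1 - 5780} - 432\right)^{2} = \left(2 \left(-10\right) \frac{1}{-5779} - 432\right)^{2} = \left(2 \left(-10\right) \left(- \frac{1}{5779}\right) - 432\right)^{2} = \left(\frac{20}{5779} - 432\right)^{2} = \left(- \frac{2496508}{5779}\right)^{2} = \frac{6232552194064}{33396841}$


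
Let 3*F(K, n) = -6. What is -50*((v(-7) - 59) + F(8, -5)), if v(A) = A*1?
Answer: 3400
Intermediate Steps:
F(K, n) = -2 (F(K, n) = (1/3)*(-6) = -2)
v(A) = A
-50*((v(-7) - 59) + F(8, -5)) = -50*((-7 - 59) - 2) = -50*(-66 - 2) = -50*(-68) = 3400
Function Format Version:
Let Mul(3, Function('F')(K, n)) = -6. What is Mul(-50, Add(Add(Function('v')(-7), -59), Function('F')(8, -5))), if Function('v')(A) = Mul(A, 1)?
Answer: 3400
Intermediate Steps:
Function('F')(K, n) = -2 (Function('F')(K, n) = Mul(Rational(1, 3), -6) = -2)
Function('v')(A) = A
Mul(-50, Add(Add(Function('v')(-7), -59), Function('F')(8, -5))) = Mul(-50, Add(Add(-7, -59), -2)) = Mul(-50, Add(-66, -2)) = Mul(-50, -68) = 3400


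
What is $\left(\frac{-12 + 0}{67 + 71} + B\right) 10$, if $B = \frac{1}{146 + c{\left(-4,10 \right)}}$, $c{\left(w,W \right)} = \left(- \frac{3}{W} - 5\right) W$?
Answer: $- \frac{1630}{2139} \approx -0.76204$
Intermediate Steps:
$c{\left(w,W \right)} = W \left(-5 - \frac{3}{W}\right)$ ($c{\left(w,W \right)} = \left(-5 - \frac{3}{W}\right) W = W \left(-5 - \frac{3}{W}\right)$)
$B = \frac{1}{93}$ ($B = \frac{1}{146 - 53} = \frac{1}{93} \approx 0.010753$)
$\left(\frac{-12 + 0}{67 + 71} + B\right) 10 = \left(\frac{-12 + 0}{67 + 71} + \frac{1}{93}\right) 10 = \left(- \frac{12}{138} + \frac{1}{93}\right) 10 = \left(\left(-12\right) \frac{1}{138} + \frac{1}{93}\right) 10 = \left(- \frac{2}{23} + \frac{1}{93}\right) 10 = \left(- \frac{163}{2139}\right) 10 = - \frac{1630}{2139}$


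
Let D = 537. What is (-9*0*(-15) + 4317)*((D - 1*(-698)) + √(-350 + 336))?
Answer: 5331495 + 4317*I*√14 ≈ 5.3315e+6 + 16153.0*I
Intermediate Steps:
(-9*0*(-15) + 4317)*((D - 1*(-698)) + √(-350 + 336)) = (-9*0*(-15) + 4317)*((537 - 1*(-698)) + √(-350 + 336)) = (0*(-15) + 4317)*((537 + 698) + √(-14)) = (0 + 4317)*(1235 + I*√14) = 4317*(1235 + I*√14) = 5331495 + 4317*I*√14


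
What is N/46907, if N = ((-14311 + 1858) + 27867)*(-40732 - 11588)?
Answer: -115208640/6701 ≈ -17193.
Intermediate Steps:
N = -806460480 (N = (-12453 + 27867)*(-52320) = 15414*(-52320) = -806460480)
N/46907 = -806460480/46907 = -806460480*1/46907 = -115208640/6701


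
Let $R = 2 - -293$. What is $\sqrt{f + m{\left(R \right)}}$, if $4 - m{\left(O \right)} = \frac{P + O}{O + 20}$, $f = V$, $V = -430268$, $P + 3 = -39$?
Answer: $\frac{i \sqrt{4743669455}}{105} \approx 655.95 i$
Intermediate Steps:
$P = -42$ ($P = -3 - 39 = -42$)
$f = -430268$
$R = 295$ ($R = 2 + 293 = 295$)
$m{\left(O \right)} = 4 - \frac{-42 + O}{20 + O}$ ($m{\left(O \right)} = 4 - \frac{-42 + O}{O + 20} = 4 - \frac{-42 + O}{20 + O}$)
$\sqrt{f + m{\left(R \right)}} = \sqrt{-430268 + \frac{122 + 3 \cdot 295}{20 + 295}} = \sqrt{-430268 + \frac{122 + 885}{315}} = \sqrt{-430268 + \frac{1}{315} \cdot 1007} = \sqrt{-430268 + \frac{1007}{315}} = \sqrt{- \frac{135533413}{315}} = \frac{i \sqrt{4743669455}}{105}$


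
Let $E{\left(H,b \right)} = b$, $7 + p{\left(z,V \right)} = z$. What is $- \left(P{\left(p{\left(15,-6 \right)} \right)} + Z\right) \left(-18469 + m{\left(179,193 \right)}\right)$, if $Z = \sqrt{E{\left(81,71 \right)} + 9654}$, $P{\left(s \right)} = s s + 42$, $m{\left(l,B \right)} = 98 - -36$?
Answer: $1943510 + 91675 \sqrt{389} \approx 3.7516 \cdot 10^{6}$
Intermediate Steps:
$p{\left(z,V \right)} = -7 + z$
$m{\left(l,B \right)} = 134$ ($m{\left(l,B \right)} = 98 + 36 = 134$)
$P{\left(s \right)} = 42 + s^{2}$ ($P{\left(s \right)} = s^{2} + 42 = 42 + s^{2}$)
$Z = 5 \sqrt{389}$ ($Z = \sqrt{71 + 9654} = \sqrt{9725} = 5 \sqrt{389} \approx 98.615$)
$- \left(P{\left(p{\left(15,-6 \right)} \right)} + Z\right) \left(-18469 + m{\left(179,193 \right)}\right) = - \left(\left(42 + \left(-7 + 15\right)^{2}\right) + 5 \sqrt{389}\right) \left(-18469 + 134\right) = - \left(\left(42 + 8^{2}\right) + 5 \sqrt{389}\right) \left(-18335\right) = - \left(\left(42 + 64\right) + 5 \sqrt{389}\right) \left(-18335\right) = - \left(106 + 5 \sqrt{389}\right) \left(-18335\right) = - (-1943510 - 91675 \sqrt{389}) = 1943510 + 91675 \sqrt{389}$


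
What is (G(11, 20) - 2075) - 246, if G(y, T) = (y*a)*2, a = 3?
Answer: -2255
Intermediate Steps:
G(y, T) = 6*y (G(y, T) = (y*3)*2 = (3*y)*2 = 6*y)
(G(11, 20) - 2075) - 246 = (6*11 - 2075) - 246 = (66 - 2075) - 246 = -2009 - 246 = -2255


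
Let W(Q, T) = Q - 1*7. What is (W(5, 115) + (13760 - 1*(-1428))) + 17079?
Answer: 32265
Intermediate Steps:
W(Q, T) = -7 + Q (W(Q, T) = Q - 7 = -7 + Q)
(W(5, 115) + (13760 - 1*(-1428))) + 17079 = ((-7 + 5) + (13760 - 1*(-1428))) + 17079 = (-2 + (13760 + 1428)) + 17079 = (-2 + 15188) + 17079 = 15186 + 17079 = 32265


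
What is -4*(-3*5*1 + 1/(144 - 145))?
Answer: 64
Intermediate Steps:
-4*(-3*5*1 + 1/(144 - 145)) = -4*(-15*1 + 1/(-1)) = -4*(-15 - 1) = -4*(-16) = 64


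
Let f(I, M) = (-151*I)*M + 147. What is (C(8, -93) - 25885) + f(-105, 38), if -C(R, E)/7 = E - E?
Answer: 576752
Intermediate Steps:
C(R, E) = 0 (C(R, E) = -7*(E - E) = -7*0 = 0)
f(I, M) = 147 - 151*I*M (f(I, M) = -151*I*M + 147 = 147 - 151*I*M)
(C(8, -93) - 25885) + f(-105, 38) = (0 - 25885) + (147 - 151*(-105)*38) = -25885 + (147 + 602490) = -25885 + 602637 = 576752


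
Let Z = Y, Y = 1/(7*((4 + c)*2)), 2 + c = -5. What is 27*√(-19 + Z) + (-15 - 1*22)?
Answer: -37 + 9*I*√33558/14 ≈ -37.0 + 117.76*I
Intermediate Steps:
c = -7 (c = -2 - 5 = -7)
Y = -1/42 (Y = 1/(7*((4 - 7)*2)) = 1/(7*(-3*2)) = 1/(7*(-6)) = 1/(-42) = -1/42 ≈ -0.023810)
Z = -1/42 ≈ -0.023810
27*√(-19 + Z) + (-15 - 1*22) = 27*√(-19 - 1/42) + (-15 - 1*22) = 27*√(-799/42) + (-15 - 22) = 27*(I*√33558/42) - 37 = 9*I*√33558/14 - 37 = -37 + 9*I*√33558/14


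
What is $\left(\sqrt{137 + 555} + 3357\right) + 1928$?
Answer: $5285 + 2 \sqrt{173} \approx 5311.3$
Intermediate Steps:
$\left(\sqrt{137 + 555} + 3357\right) + 1928 = \left(\sqrt{692} + 3357\right) + 1928 = \left(2 \sqrt{173} + 3357\right) + 1928 = \left(3357 + 2 \sqrt{173}\right) + 1928 = 5285 + 2 \sqrt{173}$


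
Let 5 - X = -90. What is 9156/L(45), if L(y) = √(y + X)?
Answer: 654*√35/5 ≈ 773.82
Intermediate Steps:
X = 95 (X = 5 - 1*(-90) = 5 + 90 = 95)
L(y) = √(95 + y) (L(y) = √(y + 95) = √(95 + y))
9156/L(45) = 9156/(√(95 + 45)) = 9156/(√140) = 9156/((2*√35)) = 9156*(√35/70) = 654*√35/5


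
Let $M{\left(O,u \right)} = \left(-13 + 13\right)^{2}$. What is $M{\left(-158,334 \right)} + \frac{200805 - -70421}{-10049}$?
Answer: $- \frac{271226}{10049} \approx -26.99$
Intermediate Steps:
$M{\left(O,u \right)} = 0$ ($M{\left(O,u \right)} = 0^{2} = 0$)
$M{\left(-158,334 \right)} + \frac{200805 - -70421}{-10049} = 0 + \frac{200805 - -70421}{-10049} = 0 + \left(200805 + 70421\right) \left(- \frac{1}{10049}\right) = 0 + 271226 \left(- \frac{1}{10049}\right) = 0 - \frac{271226}{10049} = - \frac{271226}{10049}$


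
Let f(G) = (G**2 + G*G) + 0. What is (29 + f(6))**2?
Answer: 10201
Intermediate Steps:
f(G) = 2*G**2 (f(G) = (G**2 + G**2) + 0 = 2*G**2 + 0 = 2*G**2)
(29 + f(6))**2 = (29 + 2*6**2)**2 = (29 + 2*36)**2 = (29 + 72)**2 = 101**2 = 10201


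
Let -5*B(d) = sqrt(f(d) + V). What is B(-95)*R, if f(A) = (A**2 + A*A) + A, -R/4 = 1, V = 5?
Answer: 8*sqrt(4490)/5 ≈ 107.21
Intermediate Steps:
R = -4 (R = -4*1 = -4)
f(A) = A + 2*A**2 (f(A) = (A**2 + A**2) + A = 2*A**2 + A = A + 2*A**2)
B(d) = -sqrt(5 + d*(1 + 2*d))/5 (B(d) = -sqrt(d*(1 + 2*d) + 5)/5 = -sqrt(5 + d*(1 + 2*d))/5)
B(-95)*R = -sqrt(5 - 95*(1 + 2*(-95)))/5*(-4) = -sqrt(5 - 95*(1 - 190))/5*(-4) = -sqrt(5 - 95*(-189))/5*(-4) = -sqrt(5 + 17955)/5*(-4) = -2*sqrt(4490)/5*(-4) = 8*sqrt(4490)/5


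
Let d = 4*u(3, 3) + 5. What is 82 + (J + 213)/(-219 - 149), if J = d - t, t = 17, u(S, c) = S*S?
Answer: 29939/368 ≈ 81.356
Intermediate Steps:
u(S, c) = S²
d = 41 (d = 4*3² + 5 = 4*9 + 5 = 36 + 5 = 41)
J = 24 (J = 41 - 1*17 = 41 - 17 = 24)
82 + (J + 213)/(-219 - 149) = 82 + (24 + 213)/(-219 - 149) = 82 + 237/(-368) = 82 + 237*(-1/368) = 82 - 237/368 = 29939/368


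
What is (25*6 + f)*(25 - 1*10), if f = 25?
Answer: 2625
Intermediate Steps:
(25*6 + f)*(25 - 1*10) = (25*6 + 25)*(25 - 1*10) = (150 + 25)*(25 - 10) = 175*15 = 2625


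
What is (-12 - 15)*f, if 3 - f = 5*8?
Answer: 999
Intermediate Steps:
f = -37 (f = 3 - 5*8 = 3 - 1*40 = 3 - 40 = -37)
(-12 - 15)*f = (-12 - 15)*(-37) = -27*(-37) = 999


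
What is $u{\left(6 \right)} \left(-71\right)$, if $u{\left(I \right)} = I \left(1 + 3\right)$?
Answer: $-1704$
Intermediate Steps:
$u{\left(I \right)} = 4 I$ ($u{\left(I \right)} = I 4 = 4 I$)
$u{\left(6 \right)} \left(-71\right) = 4 \cdot 6 \left(-71\right) = 24 \left(-71\right) = -1704$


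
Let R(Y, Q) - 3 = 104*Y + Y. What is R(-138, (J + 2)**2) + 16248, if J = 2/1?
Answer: 1761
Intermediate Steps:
J = 2 (J = 2*1 = 2)
R(Y, Q) = 3 + 105*Y (R(Y, Q) = 3 + (104*Y + Y) = 3 + 105*Y)
R(-138, (J + 2)**2) + 16248 = (3 + 105*(-138)) + 16248 = (3 - 14490) + 16248 = -14487 + 16248 = 1761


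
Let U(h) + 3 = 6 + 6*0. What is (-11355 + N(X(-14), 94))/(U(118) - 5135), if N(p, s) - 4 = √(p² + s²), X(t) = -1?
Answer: 11351/5132 - √8837/5132 ≈ 2.1935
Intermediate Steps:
U(h) = 3 (U(h) = -3 + (6 + 6*0) = -3 + (6 + 0) = -3 + 6 = 3)
N(p, s) = 4 + √(p² + s²)
(-11355 + N(X(-14), 94))/(U(118) - 5135) = (-11355 + (4 + √((-1)² + 94²)))/(3 - 5135) = (-11355 + (4 + √(1 + 8836)))/(-5132) = (-11355 + (4 + √8837))*(-1/5132) = (-11351 + √8837)*(-1/5132) = 11351/5132 - √8837/5132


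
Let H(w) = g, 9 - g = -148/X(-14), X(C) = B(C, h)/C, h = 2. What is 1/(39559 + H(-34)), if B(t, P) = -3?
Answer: 3/120776 ≈ 2.4839e-5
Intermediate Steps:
X(C) = -3/C
g = 2099/3 (g = 9 - (-148)/((-3/(-14))) = 9 - (-148)/((-3*(-1/14))) = 9 - (-148)/3/14 = 9 - (-148)*14/3 = 9 - 1*(-2072/3) = 9 + 2072/3 = 2099/3 ≈ 699.67)
H(w) = 2099/3
1/(39559 + H(-34)) = 1/(39559 + 2099/3) = 1/(120776/3) = 3/120776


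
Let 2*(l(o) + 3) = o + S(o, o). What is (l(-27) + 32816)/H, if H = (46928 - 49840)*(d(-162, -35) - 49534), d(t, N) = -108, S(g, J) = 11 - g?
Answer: 5049/22239616 ≈ 0.00022703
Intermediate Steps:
l(o) = 5/2 (l(o) = -3 + (o + (11 - o))/2 = -3 + (1/2)*11 = -3 + 11/2 = 5/2)
H = 144557504 (H = (46928 - 49840)*(-108 - 49534) = -2912*(-49642) = 144557504)
(l(-27) + 32816)/H = (5/2 + 32816)/144557504 = (65637/2)*(1/144557504) = 5049/22239616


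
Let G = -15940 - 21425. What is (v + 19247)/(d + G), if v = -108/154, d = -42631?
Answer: -1481965/6159692 ≈ -0.24059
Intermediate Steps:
v = -54/77 (v = -108*1/154 = -54/77 ≈ -0.70130)
G = -37365
(v + 19247)/(d + G) = (-54/77 + 19247)/(-42631 - 37365) = (1481965/77)/(-79996) = (1481965/77)*(-1/79996) = -1481965/6159692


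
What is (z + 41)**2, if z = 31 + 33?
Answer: 11025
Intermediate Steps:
z = 64
(z + 41)**2 = (64 + 41)**2 = 105**2 = 11025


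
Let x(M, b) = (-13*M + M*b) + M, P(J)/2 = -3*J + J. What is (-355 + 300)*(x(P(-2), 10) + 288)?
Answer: -14960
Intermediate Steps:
P(J) = -4*J (P(J) = 2*(-3*J + J) = 2*(-2*J) = -4*J)
x(M, b) = -12*M + M*b
(-355 + 300)*(x(P(-2), 10) + 288) = (-355 + 300)*((-4*(-2))*(-12 + 10) + 288) = -55*(8*(-2) + 288) = -55*(-16 + 288) = -55*272 = -14960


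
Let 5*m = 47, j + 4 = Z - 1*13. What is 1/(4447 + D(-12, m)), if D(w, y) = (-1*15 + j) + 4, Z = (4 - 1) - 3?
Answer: 1/4419 ≈ 0.00022630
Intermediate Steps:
Z = 0 (Z = 3 - 3 = 0)
j = -17 (j = -4 + (0 - 1*13) = -4 + (0 - 13) = -4 - 13 = -17)
m = 47/5 (m = (⅕)*47 = 47/5 ≈ 9.4000)
D(w, y) = -28 (D(w, y) = (-1*15 - 17) + 4 = (-15 - 17) + 4 = -32 + 4 = -28)
1/(4447 + D(-12, m)) = 1/(4447 - 28) = 1/4419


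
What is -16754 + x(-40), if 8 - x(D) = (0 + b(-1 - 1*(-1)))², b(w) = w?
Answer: -16746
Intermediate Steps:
x(D) = 8 (x(D) = 8 - (0 + (-1 - 1*(-1)))² = 8 - (0 + (-1 + 1))² = 8 - (0 + 0)² = 8 - 1*0² = 8 - 1*0 = 8 + 0 = 8)
-16754 + x(-40) = -16754 + 8 = -16746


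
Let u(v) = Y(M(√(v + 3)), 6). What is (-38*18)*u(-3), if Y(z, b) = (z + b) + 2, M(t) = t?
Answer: -5472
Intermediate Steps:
Y(z, b) = 2 + b + z (Y(z, b) = (b + z) + 2 = 2 + b + z)
u(v) = 8 + √(3 + v) (u(v) = 2 + 6 + √(v + 3) = 2 + 6 + √(3 + v) = 8 + √(3 + v))
(-38*18)*u(-3) = (-38*18)*(8 + √(3 - 3)) = -684*(8 + √0) = -684*(8 + 0) = -684*8 = -5472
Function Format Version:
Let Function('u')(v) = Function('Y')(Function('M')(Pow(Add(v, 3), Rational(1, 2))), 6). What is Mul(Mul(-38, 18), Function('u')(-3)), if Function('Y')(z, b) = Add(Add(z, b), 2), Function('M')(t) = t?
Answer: -5472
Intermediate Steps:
Function('Y')(z, b) = Add(2, b, z) (Function('Y')(z, b) = Add(Add(b, z), 2) = Add(2, b, z))
Function('u')(v) = Add(8, Pow(Add(3, v), Rational(1, 2))) (Function('u')(v) = Add(2, 6, Pow(Add(v, 3), Rational(1, 2))) = Add(2, 6, Pow(Add(3, v), Rational(1, 2))) = Add(8, Pow(Add(3, v), Rational(1, 2))))
Mul(Mul(-38, 18), Function('u')(-3)) = Mul(Mul(-38, 18), Add(8, Pow(Add(3, -3), Rational(1, 2)))) = Mul(-684, Add(8, Pow(0, Rational(1, 2)))) = Mul(-684, Add(8, 0)) = Mul(-684, 8) = -5472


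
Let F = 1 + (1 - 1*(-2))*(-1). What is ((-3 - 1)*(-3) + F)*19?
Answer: 190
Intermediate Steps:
F = -2 (F = 1 + (1 + 2)*(-1) = 1 + 3*(-1) = 1 - 3 = -2)
((-3 - 1)*(-3) + F)*19 = ((-3 - 1)*(-3) - 2)*19 = (-4*(-3) - 2)*19 = (12 - 2)*19 = 10*19 = 190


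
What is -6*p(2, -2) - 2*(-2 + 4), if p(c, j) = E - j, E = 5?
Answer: -46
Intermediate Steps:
p(c, j) = 5 - j
-6*p(2, -2) - 2*(-2 + 4) = -6*(5 - 1*(-2)) - 2*(-2 + 4) = -6*(5 + 2) - 2*2 = -6*7 - 4 = -42 - 4 = -46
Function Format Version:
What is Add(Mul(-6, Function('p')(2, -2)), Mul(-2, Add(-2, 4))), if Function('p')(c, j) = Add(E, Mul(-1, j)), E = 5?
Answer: -46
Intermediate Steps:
Function('p')(c, j) = Add(5, Mul(-1, j))
Add(Mul(-6, Function('p')(2, -2)), Mul(-2, Add(-2, 4))) = Add(Mul(-6, Add(5, Mul(-1, -2))), Mul(-2, Add(-2, 4))) = Add(Mul(-6, Add(5, 2)), Mul(-2, 2)) = Add(Mul(-6, 7), -4) = Add(-42, -4) = -46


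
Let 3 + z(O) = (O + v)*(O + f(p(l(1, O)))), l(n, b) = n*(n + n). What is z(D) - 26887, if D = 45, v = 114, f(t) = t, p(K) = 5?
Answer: -18940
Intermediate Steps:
l(n, b) = 2*n² (l(n, b) = n*(2*n) = 2*n²)
z(O) = -3 + (5 + O)*(114 + O) (z(O) = -3 + (O + 114)*(O + 5) = -3 + (114 + O)*(5 + O) = -3 + (5 + O)*(114 + O))
z(D) - 26887 = (567 + 45² + 119*45) - 26887 = (567 + 2025 + 5355) - 26887 = 7947 - 26887 = -18940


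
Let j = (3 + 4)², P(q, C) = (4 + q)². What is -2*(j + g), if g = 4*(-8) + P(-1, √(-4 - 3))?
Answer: -52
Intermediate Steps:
g = -23 (g = 4*(-8) + (4 - 1)² = -32 + 3² = -32 + 9 = -23)
j = 49 (j = 7² = 49)
-2*(j + g) = -2*(49 - 23) = -2*26 = -52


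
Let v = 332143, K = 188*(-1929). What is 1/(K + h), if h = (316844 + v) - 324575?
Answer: -1/38240 ≈ -2.6151e-5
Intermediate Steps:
K = -362652
h = 324412 (h = (316844 + 332143) - 324575 = 648987 - 324575 = 324412)
1/(K + h) = 1/(-362652 + 324412) = 1/(-38240) = -1/38240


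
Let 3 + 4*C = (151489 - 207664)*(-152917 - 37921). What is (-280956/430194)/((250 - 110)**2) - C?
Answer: -1883159564319893263/702650200 ≈ -2.6801e+9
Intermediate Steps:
C = 10720324647/4 (C = -3/4 + ((151489 - 207664)*(-152917 - 37921))/4 = -3/4 + (-56175*(-190838))/4 = -3/4 + (1/4)*10720324650 = -3/4 + 5360162325/2 = 10720324647/4 ≈ 2.6801e+9)
(-280956/430194)/((250 - 110)**2) - C = (-280956/430194)/((250 - 110)**2) - 1*10720324647/4 = (-280956*1/430194)/(140**2) - 10720324647/4 = -46826/71699/19600 - 10720324647/4 = -46826/71699*1/19600 - 10720324647/4 = -23413/702650200 - 10720324647/4 = -1883159564319893263/702650200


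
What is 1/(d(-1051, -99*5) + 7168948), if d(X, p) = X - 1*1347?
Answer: 1/7166550 ≈ 1.3954e-7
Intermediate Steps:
d(X, p) = -1347 + X (d(X, p) = X - 1347 = -1347 + X)
1/(d(-1051, -99*5) + 7168948) = 1/((-1347 - 1051) + 7168948) = 1/(-2398 + 7168948) = 1/7166550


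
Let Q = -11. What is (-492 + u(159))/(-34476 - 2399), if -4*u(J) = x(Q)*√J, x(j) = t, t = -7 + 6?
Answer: 492/36875 - √159/147500 ≈ 0.013257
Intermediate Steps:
t = -1
x(j) = -1
u(J) = √J/4 (u(J) = -(-1)*√J/4 = √J/4)
(-492 + u(159))/(-34476 - 2399) = (-492 + √159/4)/(-34476 - 2399) = (-492 + √159/4)/(-36875) = (-492 + √159/4)*(-1/36875) = 492/36875 - √159/147500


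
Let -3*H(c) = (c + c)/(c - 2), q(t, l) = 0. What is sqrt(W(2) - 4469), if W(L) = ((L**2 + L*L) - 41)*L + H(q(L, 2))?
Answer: I*sqrt(4535) ≈ 67.342*I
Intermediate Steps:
H(c) = -2*c/(3*(-2 + c)) (H(c) = -(c + c)/(3*(c - 2)) = -2*c/(3*(-2 + c)))
W(L) = L*(-41 + 2*L**2) (W(L) = ((L**2 + L*L) - 41)*L - 2*0/(-6 + 3*0) = ((L**2 + L**2) - 41)*L - 2*0/(-6 + 0) = (2*L**2 - 41)*L - 2*0/(-6) = (-41 + 2*L**2)*L - 2*0*(-1/6) = L*(-41 + 2*L**2) + 0 = L*(-41 + 2*L**2))
sqrt(W(2) - 4469) = sqrt(2*(-41 + 2*2**2) - 4469) = sqrt(2*(-41 + 2*4) - 4469) = sqrt(2*(-41 + 8) - 4469) = sqrt(2*(-33) - 4469) = sqrt(-66 - 4469) = sqrt(-4535) = I*sqrt(4535)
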